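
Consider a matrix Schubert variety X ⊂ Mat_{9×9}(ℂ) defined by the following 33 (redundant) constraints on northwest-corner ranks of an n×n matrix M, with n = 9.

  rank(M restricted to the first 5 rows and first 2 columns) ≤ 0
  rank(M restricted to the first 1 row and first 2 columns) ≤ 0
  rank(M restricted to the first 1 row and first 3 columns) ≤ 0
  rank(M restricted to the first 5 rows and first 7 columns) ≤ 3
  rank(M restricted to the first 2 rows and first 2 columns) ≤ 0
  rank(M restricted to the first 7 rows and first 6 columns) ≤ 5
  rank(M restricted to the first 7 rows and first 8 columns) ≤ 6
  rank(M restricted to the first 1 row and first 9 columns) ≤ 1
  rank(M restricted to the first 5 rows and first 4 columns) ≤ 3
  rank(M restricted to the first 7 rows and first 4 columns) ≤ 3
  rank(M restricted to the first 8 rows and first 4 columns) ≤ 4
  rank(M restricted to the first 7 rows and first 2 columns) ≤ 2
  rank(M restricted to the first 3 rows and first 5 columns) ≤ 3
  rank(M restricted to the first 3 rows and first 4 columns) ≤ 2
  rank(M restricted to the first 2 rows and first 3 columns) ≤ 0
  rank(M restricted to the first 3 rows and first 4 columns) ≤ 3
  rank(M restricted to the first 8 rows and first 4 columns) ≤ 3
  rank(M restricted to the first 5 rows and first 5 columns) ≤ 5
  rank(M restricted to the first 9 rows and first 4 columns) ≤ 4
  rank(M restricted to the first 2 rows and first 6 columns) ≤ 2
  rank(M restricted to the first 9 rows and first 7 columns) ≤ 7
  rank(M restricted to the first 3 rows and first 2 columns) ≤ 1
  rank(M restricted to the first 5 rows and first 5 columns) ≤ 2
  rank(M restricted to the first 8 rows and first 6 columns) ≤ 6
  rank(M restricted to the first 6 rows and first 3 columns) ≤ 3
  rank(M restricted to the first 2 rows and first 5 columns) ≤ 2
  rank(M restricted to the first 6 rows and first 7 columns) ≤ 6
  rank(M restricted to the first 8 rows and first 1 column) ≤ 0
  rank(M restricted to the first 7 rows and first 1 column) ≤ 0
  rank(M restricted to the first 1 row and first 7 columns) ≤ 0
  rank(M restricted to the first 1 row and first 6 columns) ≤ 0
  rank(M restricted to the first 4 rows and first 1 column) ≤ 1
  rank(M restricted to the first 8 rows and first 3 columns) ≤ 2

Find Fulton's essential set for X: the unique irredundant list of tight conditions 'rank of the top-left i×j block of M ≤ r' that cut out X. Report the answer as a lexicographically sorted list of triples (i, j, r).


Recovering R(i,j) via the rank-extension bound from the 33 conditions:

  0 0 0 0 0 0 0 1 1
  0 0 0 1 1 1 1 2 2
  0 0 1 2 2 2 2 3 3
  0 0 1 2 2 3 3 4 4
  0 0 1 2 2 3 3 4 5
  0 1 2 3 3 4 4 5 6
  0 1 2 3 4 5 5 6 7
  0 1 2 3 4 5 6 7 8
  1 2 3 4 5 6 7 8 9

second differences of R give the permutation w = (8, 4, 3, 6, 9, 2, 5, 7, 1).

Rothe diagram D(w) (22 cells), 6 SE-corners (essential conditions):

[(1, 7, 0), (2, 3, 0), (5, 2, 0), (5, 5, 2), (5, 7, 3), (8, 1, 0)]


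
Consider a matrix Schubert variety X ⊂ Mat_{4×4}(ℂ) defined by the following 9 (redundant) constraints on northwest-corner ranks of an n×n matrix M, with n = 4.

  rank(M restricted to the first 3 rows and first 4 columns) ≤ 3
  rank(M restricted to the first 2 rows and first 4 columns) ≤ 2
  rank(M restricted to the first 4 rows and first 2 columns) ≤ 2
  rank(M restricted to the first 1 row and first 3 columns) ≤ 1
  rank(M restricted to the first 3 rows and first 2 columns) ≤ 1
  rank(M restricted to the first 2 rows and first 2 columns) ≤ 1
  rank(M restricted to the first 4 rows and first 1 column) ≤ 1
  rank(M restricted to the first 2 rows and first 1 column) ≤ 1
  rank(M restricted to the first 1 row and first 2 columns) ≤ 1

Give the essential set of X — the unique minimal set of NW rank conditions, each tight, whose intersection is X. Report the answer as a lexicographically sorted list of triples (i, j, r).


Rank table r_w(4×4) implied by the 9 constraints:

  1 | 1 | 1 | 1
  1 | 1 | 2 | 2
  1 | 1 | 2 | 3
  1 | 2 | 3 | 4

second differences of R give the permutation w = (1, 3, 4, 2).

Fulton essential set (1 of the 2 Rothe cells):

[(3, 2, 1)]


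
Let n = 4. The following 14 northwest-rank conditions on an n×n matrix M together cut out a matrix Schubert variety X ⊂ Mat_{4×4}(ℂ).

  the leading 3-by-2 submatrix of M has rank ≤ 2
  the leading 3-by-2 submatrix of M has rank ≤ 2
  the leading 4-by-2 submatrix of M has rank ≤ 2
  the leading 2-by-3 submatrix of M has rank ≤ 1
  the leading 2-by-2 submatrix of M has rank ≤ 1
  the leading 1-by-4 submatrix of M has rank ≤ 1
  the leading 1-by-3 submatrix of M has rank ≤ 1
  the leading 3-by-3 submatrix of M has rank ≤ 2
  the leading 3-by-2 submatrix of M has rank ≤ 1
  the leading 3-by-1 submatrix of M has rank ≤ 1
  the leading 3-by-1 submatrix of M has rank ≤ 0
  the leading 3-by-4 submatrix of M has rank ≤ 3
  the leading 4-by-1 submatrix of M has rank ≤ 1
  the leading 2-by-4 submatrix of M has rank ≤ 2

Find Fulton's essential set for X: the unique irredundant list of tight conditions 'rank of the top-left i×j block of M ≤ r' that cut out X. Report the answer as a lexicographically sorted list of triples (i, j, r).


Computing R[i][j] = min implied NW-rank bound (n=4, 14 conditions):

  row 1: 0 | 1 | 1 | 1
  row 2: 0 | 1 | 1 | 2
  row 3: 0 | 1 | 2 | 3
  row 4: 1 | 2 | 3 | 4

reading off 1-entries of Δ²R: w = (2, 4, 3, 1).

ℓ(w)=4; the 2 essential cells (i,j,r):

[(2, 3, 1), (3, 1, 0)]


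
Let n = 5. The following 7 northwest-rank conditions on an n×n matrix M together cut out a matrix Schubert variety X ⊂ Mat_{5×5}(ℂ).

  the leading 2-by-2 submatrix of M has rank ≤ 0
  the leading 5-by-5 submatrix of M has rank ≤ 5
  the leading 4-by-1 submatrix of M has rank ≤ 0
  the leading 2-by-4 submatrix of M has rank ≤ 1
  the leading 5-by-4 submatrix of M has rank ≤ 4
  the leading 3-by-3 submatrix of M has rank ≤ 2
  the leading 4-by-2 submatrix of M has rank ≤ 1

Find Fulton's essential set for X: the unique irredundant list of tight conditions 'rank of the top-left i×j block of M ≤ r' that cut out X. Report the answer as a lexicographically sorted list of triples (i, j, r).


The tightest implied rank at each (i,j), from the 7 conditions:

  R[1]: 0 0 1 1 1
  R[2]: 0 0 1 1 2
  R[3]: 0 1 2 2 3
  R[4]: 0 1 2 3 4
  R[5]: 1 2 3 4 5

hence w(1..5) = (3, 5, 2, 4, 1).

ℓ(w)=7; the 3 essential cells (i,j,r):

[(2, 2, 0), (2, 4, 1), (4, 1, 0)]


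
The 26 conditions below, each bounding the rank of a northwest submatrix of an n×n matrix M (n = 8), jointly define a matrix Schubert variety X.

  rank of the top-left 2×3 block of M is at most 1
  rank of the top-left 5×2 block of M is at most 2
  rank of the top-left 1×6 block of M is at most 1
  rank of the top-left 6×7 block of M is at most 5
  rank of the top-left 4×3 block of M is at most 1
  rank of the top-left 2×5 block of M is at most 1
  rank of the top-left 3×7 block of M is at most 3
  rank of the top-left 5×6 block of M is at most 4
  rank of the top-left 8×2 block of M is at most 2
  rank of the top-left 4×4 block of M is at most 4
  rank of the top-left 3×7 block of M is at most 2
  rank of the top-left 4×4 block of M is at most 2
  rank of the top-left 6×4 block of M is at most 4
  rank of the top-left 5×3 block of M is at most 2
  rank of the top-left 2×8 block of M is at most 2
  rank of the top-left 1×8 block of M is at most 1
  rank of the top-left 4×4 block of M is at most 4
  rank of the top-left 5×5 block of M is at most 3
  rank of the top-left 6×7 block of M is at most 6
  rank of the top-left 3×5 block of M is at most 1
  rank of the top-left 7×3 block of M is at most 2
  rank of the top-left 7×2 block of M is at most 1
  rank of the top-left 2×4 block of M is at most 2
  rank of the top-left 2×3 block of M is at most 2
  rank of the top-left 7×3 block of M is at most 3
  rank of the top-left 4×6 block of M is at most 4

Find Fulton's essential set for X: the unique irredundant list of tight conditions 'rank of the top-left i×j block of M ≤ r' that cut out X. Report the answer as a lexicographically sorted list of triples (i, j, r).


Computing R[i][j] = min implied NW-rank bound (n=8, 26 conditions):

  R[1]: 1 1 1 1 1 1 1 1
  R[2]: 1 1 1 1 1 2 2 2
  R[3]: 1 1 1 1 1 2 2 3
  R[4]: 1 1 1 2 2 3 3 4
  R[5]: 1 1 2 3 3 4 4 5
  R[6]: 1 1 2 3 4 5 5 6
  R[7]: 1 1 2 3 4 5 6 7
  R[8]: 1 2 3 4 5 6 7 8

the unique w with this rank table is (1, 6, 8, 4, 3, 5, 7, 2).

Rothe diagram D(w) (14 cells), 4 SE-corners (essential conditions):

[(3, 5, 1), (3, 7, 2), (4, 3, 1), (7, 2, 1)]


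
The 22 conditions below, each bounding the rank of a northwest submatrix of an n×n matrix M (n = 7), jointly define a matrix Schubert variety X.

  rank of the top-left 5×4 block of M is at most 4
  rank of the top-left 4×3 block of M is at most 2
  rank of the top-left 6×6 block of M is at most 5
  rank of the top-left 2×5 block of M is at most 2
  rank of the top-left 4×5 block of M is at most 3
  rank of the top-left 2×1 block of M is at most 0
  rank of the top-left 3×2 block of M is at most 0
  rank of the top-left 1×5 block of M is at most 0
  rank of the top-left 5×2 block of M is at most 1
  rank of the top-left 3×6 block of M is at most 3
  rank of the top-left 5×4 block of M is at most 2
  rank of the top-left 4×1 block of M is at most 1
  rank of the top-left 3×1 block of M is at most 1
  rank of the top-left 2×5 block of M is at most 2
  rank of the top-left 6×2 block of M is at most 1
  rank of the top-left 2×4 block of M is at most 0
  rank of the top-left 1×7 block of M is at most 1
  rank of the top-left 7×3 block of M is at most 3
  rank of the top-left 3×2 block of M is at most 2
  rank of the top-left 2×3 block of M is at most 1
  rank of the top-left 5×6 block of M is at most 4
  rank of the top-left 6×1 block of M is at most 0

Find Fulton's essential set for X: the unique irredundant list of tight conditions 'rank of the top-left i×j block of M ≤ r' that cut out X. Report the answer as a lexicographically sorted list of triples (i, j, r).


Propagating the 22 rank bounds to every northwest block:

  R[1]: 0  0  0  0  0  1  1
  R[2]: 0  0  0  0  1  2  2
  R[3]: 0  0  1  1  2  3  3
  R[4]: 0  1  2  2  3  4  4
  R[5]: 0  1  2  2  3  4  5
  R[6]: 0  1  2  3  4  5  6
  R[7]: 1  2  3  4  5  6  7

the unique w with this rank table is (6, 5, 3, 2, 7, 4, 1).

D(w) has 15 cells with 5 SE-corners; essential set:

[(1, 5, 0), (2, 4, 0), (3, 2, 0), (5, 4, 2), (6, 1, 0)]


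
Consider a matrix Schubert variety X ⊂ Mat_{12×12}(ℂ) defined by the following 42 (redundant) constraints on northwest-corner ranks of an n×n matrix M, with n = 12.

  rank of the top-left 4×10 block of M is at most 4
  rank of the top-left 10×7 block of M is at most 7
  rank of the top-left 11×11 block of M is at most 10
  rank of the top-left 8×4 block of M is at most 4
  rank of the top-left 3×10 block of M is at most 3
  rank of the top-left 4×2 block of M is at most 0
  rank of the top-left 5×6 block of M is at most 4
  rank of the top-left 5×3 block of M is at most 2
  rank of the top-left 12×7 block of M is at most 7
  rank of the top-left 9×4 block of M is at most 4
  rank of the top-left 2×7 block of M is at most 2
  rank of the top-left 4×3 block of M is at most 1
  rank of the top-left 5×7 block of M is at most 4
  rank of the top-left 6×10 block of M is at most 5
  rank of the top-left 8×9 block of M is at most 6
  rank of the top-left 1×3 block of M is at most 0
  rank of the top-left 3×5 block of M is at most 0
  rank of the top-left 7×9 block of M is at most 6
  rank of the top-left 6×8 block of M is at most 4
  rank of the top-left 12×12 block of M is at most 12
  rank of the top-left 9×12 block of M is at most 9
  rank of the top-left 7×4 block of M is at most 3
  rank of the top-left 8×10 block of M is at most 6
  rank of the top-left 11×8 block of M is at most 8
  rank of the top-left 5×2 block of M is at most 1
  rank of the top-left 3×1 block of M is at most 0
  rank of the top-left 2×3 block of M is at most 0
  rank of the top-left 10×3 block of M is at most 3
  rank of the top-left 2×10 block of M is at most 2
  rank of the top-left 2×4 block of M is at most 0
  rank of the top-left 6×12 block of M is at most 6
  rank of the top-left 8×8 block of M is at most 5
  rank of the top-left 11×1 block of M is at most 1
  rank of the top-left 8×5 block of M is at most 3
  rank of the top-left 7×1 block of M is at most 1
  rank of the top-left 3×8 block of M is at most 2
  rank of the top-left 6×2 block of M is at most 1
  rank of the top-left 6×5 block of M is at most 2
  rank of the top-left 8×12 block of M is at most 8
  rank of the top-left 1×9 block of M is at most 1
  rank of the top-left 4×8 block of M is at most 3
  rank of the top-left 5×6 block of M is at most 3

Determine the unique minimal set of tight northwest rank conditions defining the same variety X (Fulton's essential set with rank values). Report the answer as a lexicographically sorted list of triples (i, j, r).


Computing R[i][j] = min implied NW-rank bound (n=12, 42 conditions):

  row 1: 0 0 0 0 0 1 1 1 1 1 1 1
  row 2: 0 0 0 0 0 1 2 2 2 2 2 2
  row 3: 0 0 0 0 0 1 2 2 3 3 3 3
  row 4: 0 0 1 1 1 2 3 3 4 4 4 4
  row 5: 1 1 2 2 2 3 4 4 5 5 5 5
  row 6: 1 1 2 2 2 3 4 4 5 5 6 6
  row 7: 1 2 3 3 3 4 5 5 6 6 7 7
  row 8: 1 2 3 3 3 4 5 5 6 6 7 8
  row 9: 1 2 3 4 4 5 6 6 7 7 8 9
  row 10: 1 2 3 4 5 6 7 7 8 8 9 10
  row 11: 1 2 3 4 5 6 7 8 9 9 10 11
  row 12: 1 2 3 4 5 6 7 8 9 10 11 12

reading off 1-entries of Δ²R: w = (6, 7, 9, 3, 1, 11, 2, 12, 4, 5, 8, 10).

Rothe diagram D(w) (27 cells), 10 SE-corners (essential conditions):

[(3, 5, 0), (3, 8, 2), (4, 2, 0), (6, 2, 1), (6, 5, 2), (6, 8, 4), (6, 10, 5), (8, 5, 3), (8, 8, 5), (8, 10, 6)]


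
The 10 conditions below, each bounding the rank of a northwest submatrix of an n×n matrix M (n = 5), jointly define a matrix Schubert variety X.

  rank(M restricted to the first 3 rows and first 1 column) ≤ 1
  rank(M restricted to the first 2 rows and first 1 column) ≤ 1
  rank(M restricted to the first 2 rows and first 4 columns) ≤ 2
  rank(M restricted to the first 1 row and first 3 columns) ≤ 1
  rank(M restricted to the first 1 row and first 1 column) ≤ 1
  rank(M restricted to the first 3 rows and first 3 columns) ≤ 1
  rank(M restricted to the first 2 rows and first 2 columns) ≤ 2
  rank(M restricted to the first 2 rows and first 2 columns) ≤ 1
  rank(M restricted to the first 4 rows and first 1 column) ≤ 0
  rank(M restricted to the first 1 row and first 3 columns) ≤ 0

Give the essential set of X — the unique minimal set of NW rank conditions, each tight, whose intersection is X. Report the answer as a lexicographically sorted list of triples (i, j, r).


Computing R[i][j] = min implied NW-rank bound (n=5, 10 conditions):

  i=1: 0  0  0  1  1
  i=2: 0  1  1  2  2
  i=3: 0  1  1  2  3
  i=4: 0  1  2  3  4
  i=5: 1  2  3  4  5

second differences of R give the permutation w = (4, 2, 5, 3, 1).

D(w) has 7 cells with 3 SE-corners; essential set:

[(1, 3, 0), (3, 3, 1), (4, 1, 0)]


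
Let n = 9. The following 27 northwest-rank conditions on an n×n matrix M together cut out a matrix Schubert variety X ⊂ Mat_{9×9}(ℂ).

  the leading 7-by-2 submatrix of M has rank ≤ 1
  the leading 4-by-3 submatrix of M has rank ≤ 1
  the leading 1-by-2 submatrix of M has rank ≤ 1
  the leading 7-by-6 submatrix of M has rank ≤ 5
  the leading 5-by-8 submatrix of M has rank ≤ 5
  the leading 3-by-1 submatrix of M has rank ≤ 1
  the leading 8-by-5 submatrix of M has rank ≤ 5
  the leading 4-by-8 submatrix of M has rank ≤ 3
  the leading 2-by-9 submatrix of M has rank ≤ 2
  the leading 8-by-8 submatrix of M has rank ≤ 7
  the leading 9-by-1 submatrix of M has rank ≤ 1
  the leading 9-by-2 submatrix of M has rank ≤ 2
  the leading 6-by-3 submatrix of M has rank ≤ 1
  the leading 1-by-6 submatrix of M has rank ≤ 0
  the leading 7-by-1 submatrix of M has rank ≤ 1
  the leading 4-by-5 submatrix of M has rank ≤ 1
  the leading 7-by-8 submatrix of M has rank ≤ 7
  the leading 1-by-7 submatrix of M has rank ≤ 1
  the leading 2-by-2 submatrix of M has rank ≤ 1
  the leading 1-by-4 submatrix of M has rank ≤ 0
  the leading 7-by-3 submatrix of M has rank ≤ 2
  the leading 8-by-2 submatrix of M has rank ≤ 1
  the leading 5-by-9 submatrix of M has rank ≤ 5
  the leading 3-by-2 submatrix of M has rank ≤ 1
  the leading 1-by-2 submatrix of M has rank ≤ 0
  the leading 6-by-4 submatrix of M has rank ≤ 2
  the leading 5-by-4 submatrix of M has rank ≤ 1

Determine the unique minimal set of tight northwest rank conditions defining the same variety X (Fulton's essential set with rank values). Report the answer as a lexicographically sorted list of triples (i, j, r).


Propagating the 27 rank bounds to every northwest block:

  i=1: 0 | 0 | 0 | 0 | 0 | 0 | 1 | 1 | 1
  i=2: 1 | 1 | 1 | 1 | 1 | 1 | 2 | 2 | 2
  i=3: 1 | 1 | 1 | 1 | 1 | 2 | 3 | 3 | 3
  i=4: 1 | 1 | 1 | 1 | 1 | 2 | 3 | 3 | 4
  i=5: 1 | 1 | 1 | 1 | 2 | 3 | 4 | 4 | 5
  i=6: 1 | 1 | 1 | 2 | 3 | 4 | 5 | 5 | 6
  i=7: 1 | 1 | 2 | 3 | 4 | 5 | 6 | 6 | 7
  i=8: 1 | 1 | 2 | 3 | 4 | 5 | 6 | 7 | 8
  i=9: 1 | 2 | 3 | 4 | 5 | 6 | 7 | 8 | 9

hence w(1..9) = (7, 1, 6, 9, 5, 4, 3, 8, 2).

ℓ(w)=22; the 6 essential cells (i,j,r):

[(1, 6, 0), (4, 5, 1), (4, 8, 3), (5, 4, 1), (6, 3, 1), (8, 2, 1)]


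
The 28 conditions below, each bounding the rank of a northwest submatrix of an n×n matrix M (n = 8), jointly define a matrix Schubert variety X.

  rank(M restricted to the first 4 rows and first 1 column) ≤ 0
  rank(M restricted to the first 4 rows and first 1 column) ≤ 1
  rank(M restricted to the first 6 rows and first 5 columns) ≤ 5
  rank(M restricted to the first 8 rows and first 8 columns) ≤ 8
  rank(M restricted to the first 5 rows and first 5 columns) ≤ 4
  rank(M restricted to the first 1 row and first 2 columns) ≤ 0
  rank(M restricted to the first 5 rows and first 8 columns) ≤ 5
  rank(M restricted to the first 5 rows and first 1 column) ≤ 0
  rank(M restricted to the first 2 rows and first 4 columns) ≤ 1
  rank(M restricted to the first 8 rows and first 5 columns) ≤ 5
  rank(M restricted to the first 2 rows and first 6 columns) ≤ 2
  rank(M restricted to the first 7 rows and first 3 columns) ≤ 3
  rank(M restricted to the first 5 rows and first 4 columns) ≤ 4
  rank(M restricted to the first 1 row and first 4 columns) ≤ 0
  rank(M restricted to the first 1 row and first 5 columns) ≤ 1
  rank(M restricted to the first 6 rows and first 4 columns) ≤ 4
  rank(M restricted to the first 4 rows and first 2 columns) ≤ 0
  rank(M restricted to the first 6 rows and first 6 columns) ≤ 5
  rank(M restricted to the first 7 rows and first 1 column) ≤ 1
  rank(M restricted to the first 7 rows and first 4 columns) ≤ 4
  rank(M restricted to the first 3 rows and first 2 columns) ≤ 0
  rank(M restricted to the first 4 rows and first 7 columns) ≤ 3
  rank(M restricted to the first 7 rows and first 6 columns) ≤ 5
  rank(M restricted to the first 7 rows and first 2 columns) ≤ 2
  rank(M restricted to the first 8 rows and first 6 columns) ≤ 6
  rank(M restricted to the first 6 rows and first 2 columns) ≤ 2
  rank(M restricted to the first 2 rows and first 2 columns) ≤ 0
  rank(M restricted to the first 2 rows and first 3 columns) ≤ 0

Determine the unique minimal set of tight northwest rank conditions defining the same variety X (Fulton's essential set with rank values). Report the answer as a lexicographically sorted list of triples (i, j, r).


Recovering R(i,j) via the rank-extension bound from the 28 conditions:

  0 | 0 | 0 | 0 | 1 | 1 | 1 | 1
  0 | 0 | 0 | 1 | 2 | 2 | 2 | 2
  0 | 0 | 1 | 2 | 3 | 3 | 3 | 3
  0 | 0 | 1 | 2 | 3 | 3 | 3 | 4
  0 | 1 | 2 | 3 | 4 | 4 | 4 | 5
  1 | 2 | 3 | 4 | 5 | 5 | 5 | 6
  1 | 2 | 3 | 4 | 5 | 5 | 6 | 7
  1 | 2 | 3 | 4 | 5 | 6 | 7 | 8

hence w(1..8) = (5, 4, 3, 8, 2, 1, 7, 6).

Rothe diagram D(w) (15 cells), 6 SE-corners (essential conditions):

[(1, 4, 0), (2, 3, 0), (4, 2, 0), (4, 7, 3), (5, 1, 0), (7, 6, 5)]


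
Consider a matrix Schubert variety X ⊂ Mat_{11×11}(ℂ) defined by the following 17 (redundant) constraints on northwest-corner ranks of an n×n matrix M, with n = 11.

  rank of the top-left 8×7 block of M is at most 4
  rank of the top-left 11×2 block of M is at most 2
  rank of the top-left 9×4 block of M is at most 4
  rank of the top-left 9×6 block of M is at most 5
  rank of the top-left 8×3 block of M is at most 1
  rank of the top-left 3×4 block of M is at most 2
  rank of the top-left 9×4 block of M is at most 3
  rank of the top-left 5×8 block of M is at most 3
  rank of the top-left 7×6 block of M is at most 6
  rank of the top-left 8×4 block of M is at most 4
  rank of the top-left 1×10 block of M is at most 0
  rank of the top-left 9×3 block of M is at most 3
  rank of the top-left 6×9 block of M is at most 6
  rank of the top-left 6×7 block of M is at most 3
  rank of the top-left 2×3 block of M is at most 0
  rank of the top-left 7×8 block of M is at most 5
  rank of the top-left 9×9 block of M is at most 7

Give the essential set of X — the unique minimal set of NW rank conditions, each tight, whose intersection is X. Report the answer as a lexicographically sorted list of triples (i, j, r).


Computing R[i][j] = min implied NW-rank bound (n=11, 17 conditions):

  0 | 0 | 0 | 0 | 0 | 0 | 0 | 0 | 0 | 0 | 1
  0 | 0 | 0 | 1 | 1 | 1 | 1 | 1 | 1 | 1 | 2
  1 | 1 | 1 | 2 | 2 | 2 | 2 | 2 | 2 | 2 | 3
  1 | 1 | 1 | 2 | 3 | 3 | 3 | 3 | 3 | 3 | 4
  1 | 1 | 1 | 2 | 3 | 3 | 3 | 3 | 4 | 4 | 5
  1 | 1 | 1 | 2 | 3 | 3 | 3 | 4 | 5 | 5 | 6
  1 | 1 | 1 | 2 | 3 | 4 | 4 | 5 | 6 | 6 | 7
  1 | 1 | 1 | 2 | 3 | 4 | 4 | 5 | 6 | 7 | 8
  1 | 2 | 2 | 3 | 4 | 5 | 5 | 6 | 7 | 8 | 9
  1 | 2 | 3 | 4 | 5 | 6 | 6 | 7 | 8 | 9 | 10
  1 | 2 | 3 | 4 | 5 | 6 | 7 | 8 | 9 | 10 | 11

reading off 1-entries of Δ²R: w = (11, 4, 1, 5, 9, 8, 6, 10, 2, 3, 7).

|D(w)|=29, |Ess(w)|=6:

[(1, 10, 0), (2, 3, 0), (5, 8, 3), (6, 7, 3), (8, 3, 1), (8, 7, 4)]


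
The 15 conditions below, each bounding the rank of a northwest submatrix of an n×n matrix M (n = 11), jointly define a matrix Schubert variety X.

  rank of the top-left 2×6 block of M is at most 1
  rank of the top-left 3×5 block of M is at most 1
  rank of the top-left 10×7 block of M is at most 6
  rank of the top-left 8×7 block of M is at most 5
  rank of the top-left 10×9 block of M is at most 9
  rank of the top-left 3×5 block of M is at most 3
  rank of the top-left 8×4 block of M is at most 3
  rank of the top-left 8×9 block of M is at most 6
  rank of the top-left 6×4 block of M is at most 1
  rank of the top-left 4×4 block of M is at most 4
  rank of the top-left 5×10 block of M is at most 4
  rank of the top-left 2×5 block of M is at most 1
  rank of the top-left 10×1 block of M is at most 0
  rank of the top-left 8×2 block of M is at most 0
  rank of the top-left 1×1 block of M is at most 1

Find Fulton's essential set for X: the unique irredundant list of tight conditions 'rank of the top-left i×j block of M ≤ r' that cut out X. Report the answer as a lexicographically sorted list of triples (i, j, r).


Computing R[i][j] = min implied NW-rank bound (n=11, 15 conditions):

  0 | 0 | 1 | 1 | 1 | 1 | 1 | 1 | 1 | 1 | 1
  0 | 0 | 1 | 1 | 1 | 1 | 2 | 2 | 2 | 2 | 2
  0 | 0 | 1 | 1 | 1 | 2 | 3 | 3 | 3 | 3 | 3
  0 | 0 | 1 | 1 | 2 | 3 | 4 | 4 | 4 | 4 | 4
  0 | 0 | 1 | 1 | 2 | 3 | 4 | 4 | 4 | 4 | 5
  0 | 0 | 1 | 1 | 2 | 3 | 4 | 5 | 5 | 5 | 6
  0 | 0 | 1 | 2 | 3 | 4 | 5 | 6 | 6 | 6 | 7
  0 | 0 | 1 | 2 | 3 | 4 | 5 | 6 | 6 | 7 | 8
  0 | 1 | 2 | 3 | 4 | 5 | 6 | 7 | 7 | 8 | 9
  0 | 1 | 2 | 3 | 4 | 5 | 6 | 7 | 8 | 9 | 10
  1 | 2 | 3 | 4 | 5 | 6 | 7 | 8 | 9 | 10 | 11

second differences of R give the permutation w = (3, 7, 6, 5, 11, 8, 4, 10, 2, 9, 1).

|D(w)|=30, |Ess(w)|=7:

[(2, 6, 1), (3, 5, 1), (5, 10, 4), (6, 4, 1), (8, 2, 0), (8, 9, 6), (10, 1, 0)]


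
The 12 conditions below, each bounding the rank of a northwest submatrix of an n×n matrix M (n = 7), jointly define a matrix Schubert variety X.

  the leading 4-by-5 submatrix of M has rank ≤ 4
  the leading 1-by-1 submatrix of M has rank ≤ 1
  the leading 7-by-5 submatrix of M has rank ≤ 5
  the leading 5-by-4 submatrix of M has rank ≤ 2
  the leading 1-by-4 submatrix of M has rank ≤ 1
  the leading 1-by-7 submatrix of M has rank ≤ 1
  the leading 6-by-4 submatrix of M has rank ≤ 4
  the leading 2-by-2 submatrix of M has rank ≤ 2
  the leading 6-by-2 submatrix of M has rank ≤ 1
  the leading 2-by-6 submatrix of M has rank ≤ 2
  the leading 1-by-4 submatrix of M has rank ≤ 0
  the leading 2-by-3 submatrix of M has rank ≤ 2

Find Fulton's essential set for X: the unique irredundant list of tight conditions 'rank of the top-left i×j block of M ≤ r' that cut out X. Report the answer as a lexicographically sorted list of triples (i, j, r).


The tightest implied rank at each (i,j), from the 12 conditions:

  0, 0, 0, 0, 1, 1, 1
  1, 1, 1, 1, 2, 2, 2
  1, 1, 2, 2, 3, 3, 3
  1, 1, 2, 2, 3, 4, 4
  1, 1, 2, 2, 3, 4, 5
  1, 1, 2, 3, 4, 5, 6
  1, 2, 3, 4, 5, 6, 7

second differences of R give the permutation w = (5, 1, 3, 6, 7, 4, 2).

3 SE-corners of the 10-cell Rothe diagram give Ess(w):

[(1, 4, 0), (5, 4, 2), (6, 2, 1)]


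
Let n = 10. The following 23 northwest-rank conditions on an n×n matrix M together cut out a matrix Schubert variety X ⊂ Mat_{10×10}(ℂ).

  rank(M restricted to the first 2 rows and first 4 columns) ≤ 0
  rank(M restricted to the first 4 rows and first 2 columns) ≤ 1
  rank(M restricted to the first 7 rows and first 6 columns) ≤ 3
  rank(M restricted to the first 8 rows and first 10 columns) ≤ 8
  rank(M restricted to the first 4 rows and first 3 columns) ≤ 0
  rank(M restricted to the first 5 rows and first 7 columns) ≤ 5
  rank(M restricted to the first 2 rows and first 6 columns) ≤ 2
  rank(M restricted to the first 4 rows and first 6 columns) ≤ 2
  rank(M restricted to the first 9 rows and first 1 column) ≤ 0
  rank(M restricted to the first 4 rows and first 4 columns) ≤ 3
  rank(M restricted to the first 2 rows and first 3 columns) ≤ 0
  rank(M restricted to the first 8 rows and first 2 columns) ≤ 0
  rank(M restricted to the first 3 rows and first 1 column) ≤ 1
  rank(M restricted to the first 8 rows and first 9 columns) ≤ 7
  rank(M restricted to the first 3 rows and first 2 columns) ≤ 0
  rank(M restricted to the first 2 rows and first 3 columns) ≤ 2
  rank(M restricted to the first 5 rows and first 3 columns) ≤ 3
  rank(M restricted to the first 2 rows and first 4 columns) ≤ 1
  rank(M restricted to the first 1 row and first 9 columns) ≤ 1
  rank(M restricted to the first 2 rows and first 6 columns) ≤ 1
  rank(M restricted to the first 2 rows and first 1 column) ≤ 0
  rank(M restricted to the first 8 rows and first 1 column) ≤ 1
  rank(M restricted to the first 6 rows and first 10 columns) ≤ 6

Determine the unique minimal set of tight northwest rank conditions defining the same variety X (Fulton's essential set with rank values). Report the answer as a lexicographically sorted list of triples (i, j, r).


Propagating the 23 rank bounds to every northwest block:

  R[1]: 0  0  0  0  1  1  1  1  1  1
  R[2]: 0  0  0  0  1  1  2  2  2  2
  R[3]: 0  0  0  1  2  2  3  3  3  3
  R[4]: 0  0  0  1  2  2  3  4  4  4
  R[5]: 0  0  1  2  3  3  4  5  5  5
  R[6]: 0  0  1  2  3  3  4  5  6  6
  R[7]: 0  0  1  2  3  3  4  5  6  7
  R[8]: 0  0  1  2  3  4  5  6  7  8
  R[9]: 0  1  2  3  4  5  6  7  8  9
  R[10]: 1  2  3  4  5  6  7  8  9  10

reading off 1-entries of Δ²R: w = (5, 7, 4, 8, 3, 9, 10, 6, 2, 1).

D(w) has 27 cells with 7 SE-corners; essential set:

[(2, 4, 0), (2, 6, 1), (4, 3, 0), (4, 6, 2), (7, 6, 3), (8, 2, 0), (9, 1, 0)]


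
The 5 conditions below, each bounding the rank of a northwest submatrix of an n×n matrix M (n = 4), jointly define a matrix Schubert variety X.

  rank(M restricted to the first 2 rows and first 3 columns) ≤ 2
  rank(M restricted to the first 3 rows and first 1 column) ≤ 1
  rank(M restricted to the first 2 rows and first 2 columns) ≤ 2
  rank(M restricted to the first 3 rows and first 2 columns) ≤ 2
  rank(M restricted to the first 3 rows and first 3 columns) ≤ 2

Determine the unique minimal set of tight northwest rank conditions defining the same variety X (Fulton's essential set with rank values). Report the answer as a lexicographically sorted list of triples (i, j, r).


Computing R[i][j] = min implied NW-rank bound (n=4, 5 conditions):

  row 1: 1, 1, 1, 1
  row 2: 1, 2, 2, 2
  row 3: 1, 2, 2, 3
  row 4: 1, 2, 3, 4

the unique w with this rank table is (1, 2, 4, 3).

Fulton essential set (the sole Rothe cell):

[(3, 3, 2)]


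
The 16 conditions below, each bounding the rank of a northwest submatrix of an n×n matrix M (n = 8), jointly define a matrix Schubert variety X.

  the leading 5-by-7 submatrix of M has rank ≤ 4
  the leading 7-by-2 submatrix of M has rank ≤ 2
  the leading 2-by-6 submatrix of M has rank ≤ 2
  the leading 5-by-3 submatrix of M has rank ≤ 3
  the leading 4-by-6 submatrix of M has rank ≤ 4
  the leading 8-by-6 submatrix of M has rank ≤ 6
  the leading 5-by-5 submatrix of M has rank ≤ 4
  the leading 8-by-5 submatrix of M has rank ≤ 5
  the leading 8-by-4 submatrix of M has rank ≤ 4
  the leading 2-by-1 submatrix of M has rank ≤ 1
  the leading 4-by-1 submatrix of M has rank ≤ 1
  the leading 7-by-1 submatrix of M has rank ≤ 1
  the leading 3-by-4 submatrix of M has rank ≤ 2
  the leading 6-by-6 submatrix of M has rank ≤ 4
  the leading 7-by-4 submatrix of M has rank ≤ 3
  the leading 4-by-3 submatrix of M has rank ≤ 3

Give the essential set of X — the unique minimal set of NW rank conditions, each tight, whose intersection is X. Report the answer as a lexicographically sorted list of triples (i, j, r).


Computing R[i][j] = min implied NW-rank bound (n=8, 16 conditions):

  row 1: 1  1  1  1  1  1  1  1
  row 2: 1  2  2  2  2  2  2  2
  row 3: 1  2  2  2  3  3  3  3
  row 4: 1  2  3  3  4  4  4  4
  row 5: 1  2  3  3  4  4  4  5
  row 6: 1  2  3  3  4  4  5  6
  row 7: 1  2  3  3  4  5  6  7
  row 8: 1  2  3  4  5  6  7  8

reading off 1-entries of Δ²R: w = (1, 2, 5, 3, 8, 7, 6, 4).

|D(w)|=8, |Ess(w)|=4:

[(3, 4, 2), (5, 7, 4), (6, 6, 4), (7, 4, 3)]


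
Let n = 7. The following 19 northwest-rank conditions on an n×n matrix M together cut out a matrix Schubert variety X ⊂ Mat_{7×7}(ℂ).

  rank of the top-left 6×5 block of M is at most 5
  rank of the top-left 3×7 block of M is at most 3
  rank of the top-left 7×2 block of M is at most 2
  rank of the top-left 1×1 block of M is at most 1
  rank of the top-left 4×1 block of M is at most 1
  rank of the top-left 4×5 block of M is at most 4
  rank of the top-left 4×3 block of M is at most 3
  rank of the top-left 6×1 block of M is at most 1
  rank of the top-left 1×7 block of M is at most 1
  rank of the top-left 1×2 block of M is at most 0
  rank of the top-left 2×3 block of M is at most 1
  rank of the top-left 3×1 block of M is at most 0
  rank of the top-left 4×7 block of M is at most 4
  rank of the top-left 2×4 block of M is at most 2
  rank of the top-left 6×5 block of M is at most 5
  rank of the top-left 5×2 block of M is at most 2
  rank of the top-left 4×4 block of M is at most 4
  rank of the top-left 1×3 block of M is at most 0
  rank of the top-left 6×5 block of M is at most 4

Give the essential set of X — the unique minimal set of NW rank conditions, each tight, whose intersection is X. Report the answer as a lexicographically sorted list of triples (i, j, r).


Recovering R(i,j) via the rank-extension bound from the 19 conditions:

  i=1: 0 0 0 1 1 1 1
  i=2: 0 1 1 2 2 2 2
  i=3: 0 1 2 3 3 3 3
  i=4: 1 2 3 4 4 4 4
  i=5: 1 2 3 4 4 5 5
  i=6: 1 2 3 4 4 5 6
  i=7: 1 2 3 4 5 6 7

reading off 1-entries of Δ²R: w = (4, 2, 3, 1, 6, 7, 5).

|D(w)|=7, |Ess(w)|=3:

[(1, 3, 0), (3, 1, 0), (6, 5, 4)]


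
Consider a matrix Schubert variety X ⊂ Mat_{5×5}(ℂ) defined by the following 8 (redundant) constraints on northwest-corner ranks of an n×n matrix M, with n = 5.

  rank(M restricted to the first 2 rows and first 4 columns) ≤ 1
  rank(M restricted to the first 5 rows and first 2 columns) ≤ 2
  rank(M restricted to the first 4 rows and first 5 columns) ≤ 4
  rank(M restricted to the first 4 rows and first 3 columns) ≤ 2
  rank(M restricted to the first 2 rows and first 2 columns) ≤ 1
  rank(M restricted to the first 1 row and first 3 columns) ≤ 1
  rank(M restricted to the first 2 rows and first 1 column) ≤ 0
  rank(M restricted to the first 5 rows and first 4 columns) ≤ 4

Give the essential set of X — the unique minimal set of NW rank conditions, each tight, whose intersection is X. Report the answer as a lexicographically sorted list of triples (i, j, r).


Computing R[i][j] = min implied NW-rank bound (n=5, 8 conditions):

  0 1 1 1 1
  0 1 1 1 2
  1 2 2 2 3
  1 2 2 3 4
  1 2 3 4 5

giving w = (2, 5, 1, 4, 3) via Δ²R.

3 SE-corners of the 5-cell Rothe diagram give Ess(w):

[(2, 1, 0), (2, 4, 1), (4, 3, 2)]


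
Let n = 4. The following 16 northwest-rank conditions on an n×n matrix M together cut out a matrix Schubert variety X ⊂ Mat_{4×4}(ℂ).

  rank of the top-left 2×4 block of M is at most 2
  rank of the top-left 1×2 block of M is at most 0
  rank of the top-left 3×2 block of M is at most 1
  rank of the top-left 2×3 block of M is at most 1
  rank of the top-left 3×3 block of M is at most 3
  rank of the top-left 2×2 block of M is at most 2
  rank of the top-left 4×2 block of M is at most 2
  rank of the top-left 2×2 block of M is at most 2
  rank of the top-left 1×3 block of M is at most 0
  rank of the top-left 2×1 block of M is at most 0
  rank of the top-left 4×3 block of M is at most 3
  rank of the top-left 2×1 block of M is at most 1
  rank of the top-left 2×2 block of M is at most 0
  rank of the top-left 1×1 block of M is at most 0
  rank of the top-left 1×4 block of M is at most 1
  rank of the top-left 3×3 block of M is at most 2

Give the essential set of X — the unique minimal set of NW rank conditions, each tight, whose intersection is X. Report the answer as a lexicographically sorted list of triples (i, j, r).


The tightest implied rank at each (i,j), from the 16 conditions:

  row 1: 0 | 0 | 0 | 1
  row 2: 0 | 0 | 1 | 2
  row 3: 1 | 1 | 2 | 3
  row 4: 1 | 2 | 3 | 4

hence w(1..4) = (4, 3, 1, 2).

|D(w)|=5, |Ess(w)|=2:

[(1, 3, 0), (2, 2, 0)]


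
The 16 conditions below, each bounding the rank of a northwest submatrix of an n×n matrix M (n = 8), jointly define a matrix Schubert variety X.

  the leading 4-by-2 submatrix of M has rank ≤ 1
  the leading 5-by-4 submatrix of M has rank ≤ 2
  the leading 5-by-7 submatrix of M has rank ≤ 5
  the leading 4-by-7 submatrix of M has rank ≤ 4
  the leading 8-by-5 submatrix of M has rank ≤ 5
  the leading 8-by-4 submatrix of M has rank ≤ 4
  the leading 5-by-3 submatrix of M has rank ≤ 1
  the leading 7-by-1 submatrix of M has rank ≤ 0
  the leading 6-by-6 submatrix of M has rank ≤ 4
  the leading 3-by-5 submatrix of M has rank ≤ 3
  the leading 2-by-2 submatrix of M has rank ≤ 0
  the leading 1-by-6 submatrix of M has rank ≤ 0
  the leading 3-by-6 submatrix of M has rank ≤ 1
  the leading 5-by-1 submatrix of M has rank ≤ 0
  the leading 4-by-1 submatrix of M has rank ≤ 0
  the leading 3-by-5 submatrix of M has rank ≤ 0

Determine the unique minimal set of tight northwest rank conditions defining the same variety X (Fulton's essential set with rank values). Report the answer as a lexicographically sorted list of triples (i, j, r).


Recovering R(i,j) via the rank-extension bound from the 16 conditions:

  0 0 0 0 0 0 1 1
  0 0 0 0 0 1 2 2
  0 0 0 0 0 1 2 3
  0 1 1 1 1 2 3 4
  0 1 1 2 2 3 4 5
  0 1 2 3 3 4 5 6
  0 1 2 3 4 5 6 7
  1 2 3 4 5 6 7 8

so w = (7, 6, 8, 2, 4, 3, 5, 1).

Fulton essential set (4 of the 21 Rothe cells):

[(1, 6, 0), (3, 5, 0), (5, 3, 1), (7, 1, 0)]


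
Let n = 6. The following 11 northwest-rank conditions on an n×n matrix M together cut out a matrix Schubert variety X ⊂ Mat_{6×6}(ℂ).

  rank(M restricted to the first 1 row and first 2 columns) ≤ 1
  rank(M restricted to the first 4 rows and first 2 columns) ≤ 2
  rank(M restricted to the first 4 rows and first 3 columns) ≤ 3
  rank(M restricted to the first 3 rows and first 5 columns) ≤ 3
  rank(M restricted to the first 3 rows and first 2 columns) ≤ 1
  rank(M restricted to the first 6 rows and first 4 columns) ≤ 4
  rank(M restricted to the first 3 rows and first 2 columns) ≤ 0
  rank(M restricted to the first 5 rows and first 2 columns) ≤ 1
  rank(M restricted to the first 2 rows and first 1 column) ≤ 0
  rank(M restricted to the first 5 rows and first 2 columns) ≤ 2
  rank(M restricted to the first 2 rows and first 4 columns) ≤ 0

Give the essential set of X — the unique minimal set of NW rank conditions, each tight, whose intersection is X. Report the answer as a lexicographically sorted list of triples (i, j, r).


Computing R[i][j] = min implied NW-rank bound (n=6, 11 conditions):

  i=1: 0 | 0 | 0 | 0 | 1 | 1
  i=2: 0 | 0 | 0 | 0 | 1 | 2
  i=3: 0 | 0 | 1 | 1 | 2 | 3
  i=4: 1 | 1 | 2 | 2 | 3 | 4
  i=5: 1 | 1 | 2 | 3 | 4 | 5
  i=6: 1 | 2 | 3 | 4 | 5 | 6

hence w(1..6) = (5, 6, 3, 1, 4, 2).

3 SE-corners of the 11-cell Rothe diagram give Ess(w):

[(2, 4, 0), (3, 2, 0), (5, 2, 1)]


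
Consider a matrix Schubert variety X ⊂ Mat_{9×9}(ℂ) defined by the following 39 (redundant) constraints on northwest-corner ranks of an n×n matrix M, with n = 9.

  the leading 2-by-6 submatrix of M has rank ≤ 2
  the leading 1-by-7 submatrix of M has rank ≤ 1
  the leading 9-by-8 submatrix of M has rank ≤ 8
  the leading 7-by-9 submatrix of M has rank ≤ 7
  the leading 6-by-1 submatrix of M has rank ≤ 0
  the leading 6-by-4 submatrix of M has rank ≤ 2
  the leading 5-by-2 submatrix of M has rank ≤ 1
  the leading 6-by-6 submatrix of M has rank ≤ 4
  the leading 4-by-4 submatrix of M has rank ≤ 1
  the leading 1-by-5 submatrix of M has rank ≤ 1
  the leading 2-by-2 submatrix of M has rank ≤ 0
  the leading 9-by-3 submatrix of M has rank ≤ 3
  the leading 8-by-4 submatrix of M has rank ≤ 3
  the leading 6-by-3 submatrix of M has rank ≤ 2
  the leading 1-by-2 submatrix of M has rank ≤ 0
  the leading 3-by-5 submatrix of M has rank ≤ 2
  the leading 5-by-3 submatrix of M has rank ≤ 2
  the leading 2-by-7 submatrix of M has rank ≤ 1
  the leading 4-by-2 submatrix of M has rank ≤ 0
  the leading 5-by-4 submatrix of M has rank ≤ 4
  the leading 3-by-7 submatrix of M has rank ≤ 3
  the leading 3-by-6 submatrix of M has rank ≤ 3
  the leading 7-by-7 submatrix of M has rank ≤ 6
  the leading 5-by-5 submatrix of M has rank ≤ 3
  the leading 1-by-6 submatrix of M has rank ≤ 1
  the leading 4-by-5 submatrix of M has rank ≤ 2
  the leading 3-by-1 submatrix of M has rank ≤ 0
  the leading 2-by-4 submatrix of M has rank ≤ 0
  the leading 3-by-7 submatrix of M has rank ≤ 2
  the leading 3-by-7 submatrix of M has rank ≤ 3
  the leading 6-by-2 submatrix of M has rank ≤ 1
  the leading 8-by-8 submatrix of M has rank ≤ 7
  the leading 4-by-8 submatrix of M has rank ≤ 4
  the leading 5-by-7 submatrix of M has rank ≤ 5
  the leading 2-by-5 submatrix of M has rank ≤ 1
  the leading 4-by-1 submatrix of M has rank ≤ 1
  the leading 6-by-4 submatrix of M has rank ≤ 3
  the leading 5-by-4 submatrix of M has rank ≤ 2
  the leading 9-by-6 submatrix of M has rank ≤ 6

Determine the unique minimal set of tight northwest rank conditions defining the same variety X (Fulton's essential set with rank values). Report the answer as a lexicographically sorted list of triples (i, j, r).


Rank table r_w(9×9) implied by the 39 constraints:

  i=1: 0 | 0 | 0 | 0 | 1 | 1 | 1 | 1 | 1
  i=2: 0 | 0 | 0 | 0 | 1 | 1 | 1 | 2 | 2
  i=3: 0 | 0 | 1 | 1 | 2 | 2 | 2 | 3 | 3
  i=4: 0 | 0 | 1 | 1 | 2 | 3 | 3 | 4 | 4
  i=5: 0 | 1 | 2 | 2 | 3 | 4 | 4 | 5 | 5
  i=6: 0 | 1 | 2 | 2 | 3 | 4 | 5 | 6 | 6
  i=7: 1 | 2 | 3 | 3 | 4 | 5 | 6 | 7 | 7
  i=8: 1 | 2 | 3 | 3 | 4 | 5 | 6 | 7 | 8
  i=9: 1 | 2 | 3 | 4 | 5 | 6 | 7 | 8 | 9

hence w(1..9) = (5, 8, 3, 6, 2, 7, 1, 9, 4).

7 SE-corners of the 19-cell Rothe diagram give Ess(w):

[(2, 4, 0), (2, 7, 1), (4, 2, 0), (4, 4, 1), (6, 1, 0), (6, 4, 2), (8, 4, 3)]
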